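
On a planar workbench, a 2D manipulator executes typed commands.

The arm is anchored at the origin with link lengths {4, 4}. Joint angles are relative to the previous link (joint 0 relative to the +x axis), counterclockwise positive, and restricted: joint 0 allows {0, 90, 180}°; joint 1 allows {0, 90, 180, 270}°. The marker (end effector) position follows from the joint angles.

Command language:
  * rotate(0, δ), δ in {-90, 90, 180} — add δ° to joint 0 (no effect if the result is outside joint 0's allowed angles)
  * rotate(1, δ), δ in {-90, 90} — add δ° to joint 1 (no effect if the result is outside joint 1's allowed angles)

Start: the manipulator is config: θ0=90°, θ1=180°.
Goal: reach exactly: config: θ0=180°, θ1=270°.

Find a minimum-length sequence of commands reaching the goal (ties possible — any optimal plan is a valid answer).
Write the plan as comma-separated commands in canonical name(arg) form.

rotate(0, 90), rotate(1, 90)

begin: config: θ0=90°, θ1=180°
[1] after rotate(0, 90): config: θ0=180°, θ1=180°
[2] after rotate(1, 90): config: θ0=180°, θ1=270°
no 1-step plan works, so 2 is optimal.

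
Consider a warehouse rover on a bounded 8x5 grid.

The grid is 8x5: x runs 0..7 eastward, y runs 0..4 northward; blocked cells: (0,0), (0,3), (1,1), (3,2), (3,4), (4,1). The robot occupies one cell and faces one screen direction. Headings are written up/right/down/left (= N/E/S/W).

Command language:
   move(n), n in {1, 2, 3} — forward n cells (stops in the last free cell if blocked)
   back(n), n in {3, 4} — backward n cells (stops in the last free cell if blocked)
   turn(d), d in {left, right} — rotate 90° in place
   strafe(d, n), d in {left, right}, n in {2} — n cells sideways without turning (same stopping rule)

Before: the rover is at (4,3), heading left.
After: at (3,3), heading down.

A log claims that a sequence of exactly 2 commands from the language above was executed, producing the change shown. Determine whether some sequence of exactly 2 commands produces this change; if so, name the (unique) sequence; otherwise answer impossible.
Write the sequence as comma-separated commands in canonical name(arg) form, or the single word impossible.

key: position moved to (3,3) AND the heading swung to S — translation plus rotation needed
start: at (4,3), heading left
[1] after move(1): at (3,3), heading left
[2] after turn(left): at (3,3), heading down
no rival 2-sequence matches.

move(1), turn(left)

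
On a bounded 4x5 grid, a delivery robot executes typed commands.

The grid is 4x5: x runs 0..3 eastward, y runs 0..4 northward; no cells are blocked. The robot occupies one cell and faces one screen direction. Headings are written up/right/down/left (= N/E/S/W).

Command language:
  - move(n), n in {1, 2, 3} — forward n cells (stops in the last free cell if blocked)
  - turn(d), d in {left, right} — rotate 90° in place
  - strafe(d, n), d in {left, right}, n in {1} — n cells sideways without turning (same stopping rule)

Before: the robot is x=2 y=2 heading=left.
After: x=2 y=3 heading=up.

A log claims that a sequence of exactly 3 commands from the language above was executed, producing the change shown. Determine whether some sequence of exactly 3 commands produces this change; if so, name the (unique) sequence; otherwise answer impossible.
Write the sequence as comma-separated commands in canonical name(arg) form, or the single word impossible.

strafe(left, 1), turn(right), move(2)

key: cell and facing (now N) both changed — the 3 commands mix motion and turning
from: x=2 y=2 heading=left
1. strafe(left, 1) → x=2 y=1 heading=left
2. turn(right) → x=2 y=1 heading=up
3. move(2) → x=2 y=3 heading=up
all 343 alternatives checked — unique.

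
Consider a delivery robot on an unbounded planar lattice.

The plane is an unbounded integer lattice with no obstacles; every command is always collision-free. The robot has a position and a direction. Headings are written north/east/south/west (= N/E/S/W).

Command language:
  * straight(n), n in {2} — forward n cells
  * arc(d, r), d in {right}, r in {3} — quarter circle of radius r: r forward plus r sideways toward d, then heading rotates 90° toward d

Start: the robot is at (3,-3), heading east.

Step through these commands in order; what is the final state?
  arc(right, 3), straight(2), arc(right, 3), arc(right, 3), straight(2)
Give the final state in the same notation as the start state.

t0: at (3,-3), heading east
1. arc(right, 3) → at (6,-6), heading south
2. straight(2) → at (6,-8), heading south
3. arc(right, 3) → at (3,-11), heading west
4. arc(right, 3) → at (0,-8), heading north
5. straight(2) → at (0,-6), heading north

at (0,-6), heading north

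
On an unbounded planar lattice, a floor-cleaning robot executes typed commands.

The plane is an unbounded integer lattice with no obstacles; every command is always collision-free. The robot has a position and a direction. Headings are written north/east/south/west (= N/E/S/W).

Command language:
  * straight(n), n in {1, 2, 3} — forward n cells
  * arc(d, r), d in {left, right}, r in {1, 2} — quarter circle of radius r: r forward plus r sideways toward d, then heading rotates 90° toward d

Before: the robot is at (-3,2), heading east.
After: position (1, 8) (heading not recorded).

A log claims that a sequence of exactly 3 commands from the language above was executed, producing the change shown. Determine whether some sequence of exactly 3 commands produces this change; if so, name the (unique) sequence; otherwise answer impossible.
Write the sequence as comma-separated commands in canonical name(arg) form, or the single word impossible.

key: running arc(right, 2) before arc(left, 2) would end elsewhere — order is forced
begin: at (-3,2), heading east
step 1 (arc(left, 2)): at (-1,4), heading north
step 2 (straight(2)): at (-1,6), heading north
step 3 (arc(right, 2)): at (1,8), heading east
all 343 alternatives checked — unique.

arc(left, 2), straight(2), arc(right, 2)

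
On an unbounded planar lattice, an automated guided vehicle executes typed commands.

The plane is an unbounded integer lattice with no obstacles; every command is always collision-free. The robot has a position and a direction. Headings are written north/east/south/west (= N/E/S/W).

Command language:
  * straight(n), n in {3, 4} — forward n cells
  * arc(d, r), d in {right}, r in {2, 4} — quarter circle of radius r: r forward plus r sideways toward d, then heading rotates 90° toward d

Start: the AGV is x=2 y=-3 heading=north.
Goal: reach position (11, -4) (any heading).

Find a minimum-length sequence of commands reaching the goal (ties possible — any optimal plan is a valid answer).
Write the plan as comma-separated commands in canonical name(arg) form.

arc(right, 4), straight(3), arc(right, 2), straight(3)

from: x=2 y=-3 heading=north
t=1 arc(right, 4) ⇒ x=6 y=1 heading=east
t=2 straight(3) ⇒ x=9 y=1 heading=east
t=3 arc(right, 2) ⇒ x=11 y=-1 heading=south
t=4 straight(3) ⇒ x=11 y=-4 heading=south
shorter routes all fall short; 4 is best.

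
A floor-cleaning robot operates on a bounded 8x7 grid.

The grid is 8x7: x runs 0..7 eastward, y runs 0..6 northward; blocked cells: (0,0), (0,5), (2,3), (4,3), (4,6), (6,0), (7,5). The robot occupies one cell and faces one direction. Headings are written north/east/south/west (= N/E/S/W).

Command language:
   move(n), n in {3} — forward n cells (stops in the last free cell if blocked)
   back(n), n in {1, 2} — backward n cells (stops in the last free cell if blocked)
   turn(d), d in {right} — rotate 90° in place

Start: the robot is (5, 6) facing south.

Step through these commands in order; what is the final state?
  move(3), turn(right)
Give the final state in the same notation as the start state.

initial: (5, 6) facing south
step 1 (move(3)): (5, 3) facing south
step 2 (turn(right)): (5, 3) facing west

(5, 3) facing west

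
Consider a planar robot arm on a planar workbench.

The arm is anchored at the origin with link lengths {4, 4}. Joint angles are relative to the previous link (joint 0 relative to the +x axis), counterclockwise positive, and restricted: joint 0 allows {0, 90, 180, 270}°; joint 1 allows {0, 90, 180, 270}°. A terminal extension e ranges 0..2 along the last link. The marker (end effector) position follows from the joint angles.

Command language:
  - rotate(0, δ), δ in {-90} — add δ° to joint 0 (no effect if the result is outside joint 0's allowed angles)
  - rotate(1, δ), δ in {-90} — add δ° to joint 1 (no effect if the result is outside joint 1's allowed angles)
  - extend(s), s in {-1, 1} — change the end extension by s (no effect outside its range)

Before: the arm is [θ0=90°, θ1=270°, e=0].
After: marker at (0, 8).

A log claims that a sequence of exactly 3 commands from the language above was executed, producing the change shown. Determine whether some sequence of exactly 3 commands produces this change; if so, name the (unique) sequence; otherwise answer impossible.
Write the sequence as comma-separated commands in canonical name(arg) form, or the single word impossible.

rotate(1, -90), rotate(1, -90), rotate(1, -90)

start: [θ0=90°, θ1=270°, e=0]
[1] after rotate(1, -90): [θ0=90°, θ1=180°, e=0]
[2] after rotate(1, -90): [θ0=90°, θ1=90°, e=0]
[3] after rotate(1, -90): [θ0=90°, θ1=0°, e=0]
no rival 3-sequence matches.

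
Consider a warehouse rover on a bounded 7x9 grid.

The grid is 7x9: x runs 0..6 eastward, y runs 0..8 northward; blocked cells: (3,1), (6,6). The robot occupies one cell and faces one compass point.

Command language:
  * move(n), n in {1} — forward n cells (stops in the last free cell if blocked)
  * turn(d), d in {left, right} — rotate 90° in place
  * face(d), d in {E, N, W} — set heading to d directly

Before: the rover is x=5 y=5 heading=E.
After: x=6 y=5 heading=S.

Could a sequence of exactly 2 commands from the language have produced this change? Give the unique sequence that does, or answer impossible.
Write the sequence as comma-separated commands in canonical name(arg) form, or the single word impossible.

move(1), turn(right)

key: running turn(right) before move(1) would end elsewhere — order is forced
initial: x=5 y=5 heading=E
[1] after move(1): x=6 y=5 heading=E
[2] after turn(right): x=6 y=5 heading=S
no other 2-command option fits: unique.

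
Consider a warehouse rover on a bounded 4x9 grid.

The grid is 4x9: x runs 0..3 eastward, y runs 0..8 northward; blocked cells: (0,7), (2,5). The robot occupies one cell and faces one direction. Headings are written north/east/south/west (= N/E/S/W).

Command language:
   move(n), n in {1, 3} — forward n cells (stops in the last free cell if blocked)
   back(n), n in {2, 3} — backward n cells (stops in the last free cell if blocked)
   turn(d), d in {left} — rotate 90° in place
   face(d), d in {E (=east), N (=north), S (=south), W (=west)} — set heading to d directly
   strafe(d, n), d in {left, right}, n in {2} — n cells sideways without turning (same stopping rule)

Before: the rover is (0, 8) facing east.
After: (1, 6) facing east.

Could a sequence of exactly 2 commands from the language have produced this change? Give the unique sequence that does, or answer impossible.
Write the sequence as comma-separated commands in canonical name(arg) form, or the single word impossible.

move(1), strafe(right, 2)

key: running strafe(right, 2) before move(1) would end elsewhere — order is forced
begin: (0, 8) facing east
1. move(1) → (1, 8) facing east
2. strafe(right, 2) → (1, 6) facing east
no rival 2-sequence matches.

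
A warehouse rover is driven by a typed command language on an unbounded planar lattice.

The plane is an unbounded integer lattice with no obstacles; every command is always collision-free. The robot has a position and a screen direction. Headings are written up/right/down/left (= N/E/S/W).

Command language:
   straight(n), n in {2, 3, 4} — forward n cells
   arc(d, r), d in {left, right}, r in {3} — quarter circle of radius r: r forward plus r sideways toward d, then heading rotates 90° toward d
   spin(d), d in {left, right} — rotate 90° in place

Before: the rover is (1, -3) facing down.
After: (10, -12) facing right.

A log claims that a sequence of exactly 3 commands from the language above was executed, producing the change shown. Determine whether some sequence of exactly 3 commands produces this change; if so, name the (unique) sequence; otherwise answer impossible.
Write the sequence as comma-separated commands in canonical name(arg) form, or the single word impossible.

key: cell and facing (now E) both changed — the 3 commands mix motion and turning
begin: (1, -3) facing down
t=1 arc(left, 3) ⇒ (4, -6) facing right
t=2 arc(right, 3) ⇒ (7, -9) facing down
t=3 arc(left, 3) ⇒ (10, -12) facing right
all 343 alternatives checked — unique.

arc(left, 3), arc(right, 3), arc(left, 3)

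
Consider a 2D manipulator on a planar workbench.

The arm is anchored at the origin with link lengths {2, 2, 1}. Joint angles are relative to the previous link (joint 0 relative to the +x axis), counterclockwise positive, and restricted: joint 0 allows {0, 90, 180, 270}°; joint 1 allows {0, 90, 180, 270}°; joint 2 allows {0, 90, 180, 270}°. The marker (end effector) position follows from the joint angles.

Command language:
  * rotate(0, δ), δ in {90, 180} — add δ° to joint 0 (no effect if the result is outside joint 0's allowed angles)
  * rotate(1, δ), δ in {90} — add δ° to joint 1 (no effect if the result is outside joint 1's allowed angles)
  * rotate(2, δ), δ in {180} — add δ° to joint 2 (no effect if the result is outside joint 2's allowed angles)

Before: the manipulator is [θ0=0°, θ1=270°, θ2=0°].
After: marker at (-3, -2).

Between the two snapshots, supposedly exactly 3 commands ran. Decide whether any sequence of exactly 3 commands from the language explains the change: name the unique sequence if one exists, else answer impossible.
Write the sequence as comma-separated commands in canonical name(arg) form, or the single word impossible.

rotate(0, 90), rotate(0, 90), rotate(0, 90)

initial: [θ0=0°, θ1=270°, θ2=0°]
1. rotate(0, 90) → [θ0=90°, θ1=270°, θ2=0°]
2. rotate(0, 90) → [θ0=180°, θ1=270°, θ2=0°]
3. rotate(0, 90) → [θ0=270°, θ1=270°, θ2=0°]
no rival 3-sequence matches.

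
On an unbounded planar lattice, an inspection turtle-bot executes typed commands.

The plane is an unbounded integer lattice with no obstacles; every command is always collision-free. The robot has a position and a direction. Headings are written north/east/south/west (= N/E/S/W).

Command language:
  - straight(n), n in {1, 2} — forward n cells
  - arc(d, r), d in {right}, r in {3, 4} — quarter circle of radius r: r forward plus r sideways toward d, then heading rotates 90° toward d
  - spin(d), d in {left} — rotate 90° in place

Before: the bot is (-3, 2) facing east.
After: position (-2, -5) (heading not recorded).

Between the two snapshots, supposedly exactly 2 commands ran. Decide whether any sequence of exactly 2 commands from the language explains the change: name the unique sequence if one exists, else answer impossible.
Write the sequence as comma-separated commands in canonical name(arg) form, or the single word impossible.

arc(right, 4), arc(right, 3)

key: order matters: swapping arc(right, 4) and arc(right, 3) lands elsewhere
start: (-3, 2) facing east
step 1 (arc(right, 4)): (1, -2) facing south
step 2 (arc(right, 3)): (-2, -5) facing west
all 25 alternatives checked — unique.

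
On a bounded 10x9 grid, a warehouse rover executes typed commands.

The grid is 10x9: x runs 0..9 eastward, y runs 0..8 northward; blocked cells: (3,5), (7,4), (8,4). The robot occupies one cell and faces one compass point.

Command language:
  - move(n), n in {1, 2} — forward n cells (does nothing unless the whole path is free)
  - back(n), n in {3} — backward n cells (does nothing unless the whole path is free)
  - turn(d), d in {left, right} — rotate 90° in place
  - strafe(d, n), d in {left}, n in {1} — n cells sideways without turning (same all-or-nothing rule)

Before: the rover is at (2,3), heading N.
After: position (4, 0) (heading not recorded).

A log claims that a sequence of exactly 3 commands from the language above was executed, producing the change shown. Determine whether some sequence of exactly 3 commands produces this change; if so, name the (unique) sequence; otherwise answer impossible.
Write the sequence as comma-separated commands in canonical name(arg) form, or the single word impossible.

key: order matters: swapping back(3) and move(2) lands elsewhere
begin: at (2,3), heading N
1. back(3) → at (2,0), heading N
2. turn(right) → at (2,0), heading E
3. move(2) → at (4,0), heading E
no other 3-command option fits: unique.

back(3), turn(right), move(2)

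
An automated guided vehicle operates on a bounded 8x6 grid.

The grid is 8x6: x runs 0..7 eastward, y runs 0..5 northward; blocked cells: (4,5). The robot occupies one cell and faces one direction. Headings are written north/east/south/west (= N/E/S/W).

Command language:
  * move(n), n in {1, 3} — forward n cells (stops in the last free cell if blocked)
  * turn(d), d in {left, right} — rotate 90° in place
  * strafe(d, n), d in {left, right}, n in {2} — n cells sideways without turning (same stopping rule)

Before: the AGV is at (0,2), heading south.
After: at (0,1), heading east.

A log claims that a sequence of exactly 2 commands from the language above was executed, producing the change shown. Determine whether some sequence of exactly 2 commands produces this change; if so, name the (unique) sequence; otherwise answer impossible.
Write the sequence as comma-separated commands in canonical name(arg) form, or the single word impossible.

move(1), turn(left)

key: position moved to (0,1) AND the heading swung to E — translation plus rotation needed
initial: at (0,2), heading south
1. move(1) → at (0,1), heading south
2. turn(left) → at (0,1), heading east
uniquely the one of 36 2-step routes that fits.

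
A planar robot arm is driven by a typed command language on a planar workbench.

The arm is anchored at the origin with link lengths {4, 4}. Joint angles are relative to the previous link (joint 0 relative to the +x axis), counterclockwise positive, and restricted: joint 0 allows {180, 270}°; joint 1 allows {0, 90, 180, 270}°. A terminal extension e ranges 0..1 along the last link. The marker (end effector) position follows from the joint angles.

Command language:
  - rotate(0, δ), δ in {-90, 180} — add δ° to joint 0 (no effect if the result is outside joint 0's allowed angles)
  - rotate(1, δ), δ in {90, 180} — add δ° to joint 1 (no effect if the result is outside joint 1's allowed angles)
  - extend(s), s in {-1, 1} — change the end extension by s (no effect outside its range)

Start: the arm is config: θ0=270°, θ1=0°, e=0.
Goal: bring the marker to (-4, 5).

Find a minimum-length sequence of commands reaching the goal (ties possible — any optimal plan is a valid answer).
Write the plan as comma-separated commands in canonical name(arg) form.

rotate(1, 90), extend(1), rotate(1, 180), rotate(0, -90)

from: config: θ0=270°, θ1=0°, e=0
step 1 (rotate(1, 90)): config: θ0=270°, θ1=90°, e=0
step 2 (extend(1)): config: θ0=270°, θ1=90°, e=1
step 3 (rotate(1, 180)): config: θ0=270°, θ1=270°, e=1
step 4 (rotate(0, -90)): config: θ0=180°, θ1=270°, e=1
minimal: 4 command(s), checked below 4.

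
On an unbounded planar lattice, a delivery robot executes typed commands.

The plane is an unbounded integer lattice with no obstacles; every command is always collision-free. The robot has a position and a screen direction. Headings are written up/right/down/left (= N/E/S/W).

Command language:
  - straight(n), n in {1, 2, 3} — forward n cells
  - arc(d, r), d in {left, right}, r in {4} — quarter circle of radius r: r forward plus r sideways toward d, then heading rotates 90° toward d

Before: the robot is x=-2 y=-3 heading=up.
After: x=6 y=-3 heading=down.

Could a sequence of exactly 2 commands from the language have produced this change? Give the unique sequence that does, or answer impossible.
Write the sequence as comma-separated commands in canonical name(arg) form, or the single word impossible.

key: position moved to (6,-3) AND the heading swung to S — translation plus rotation needed
start: x=-2 y=-3 heading=up
t=1 arc(right, 4) ⇒ x=2 y=1 heading=right
t=2 arc(right, 4) ⇒ x=6 y=-3 heading=down
uniquely the one of 25 2-step routes that fits.

arc(right, 4), arc(right, 4)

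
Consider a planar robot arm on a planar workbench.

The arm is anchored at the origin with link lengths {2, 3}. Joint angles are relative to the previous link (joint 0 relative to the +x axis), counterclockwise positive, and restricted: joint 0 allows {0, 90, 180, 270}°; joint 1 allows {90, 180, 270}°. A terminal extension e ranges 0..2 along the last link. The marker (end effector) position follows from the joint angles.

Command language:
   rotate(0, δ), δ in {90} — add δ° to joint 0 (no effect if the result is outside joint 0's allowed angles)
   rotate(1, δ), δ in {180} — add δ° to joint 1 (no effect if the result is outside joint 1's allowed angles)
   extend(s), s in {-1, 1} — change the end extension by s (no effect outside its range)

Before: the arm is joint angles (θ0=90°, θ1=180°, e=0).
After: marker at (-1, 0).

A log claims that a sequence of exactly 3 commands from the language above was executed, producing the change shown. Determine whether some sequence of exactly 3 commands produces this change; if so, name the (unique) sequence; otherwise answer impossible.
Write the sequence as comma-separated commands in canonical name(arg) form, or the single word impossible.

initial: joint angles (θ0=90°, θ1=180°, e=0)
t=1 rotate(0, 90) ⇒ joint angles (θ0=180°, θ1=180°, e=0)
t=2 rotate(0, 90) ⇒ joint angles (θ0=270°, θ1=180°, e=0)
t=3 rotate(0, 90) ⇒ joint angles (θ0=0°, θ1=180°, e=0)
no other 3-command option fits: unique.

rotate(0, 90), rotate(0, 90), rotate(0, 90)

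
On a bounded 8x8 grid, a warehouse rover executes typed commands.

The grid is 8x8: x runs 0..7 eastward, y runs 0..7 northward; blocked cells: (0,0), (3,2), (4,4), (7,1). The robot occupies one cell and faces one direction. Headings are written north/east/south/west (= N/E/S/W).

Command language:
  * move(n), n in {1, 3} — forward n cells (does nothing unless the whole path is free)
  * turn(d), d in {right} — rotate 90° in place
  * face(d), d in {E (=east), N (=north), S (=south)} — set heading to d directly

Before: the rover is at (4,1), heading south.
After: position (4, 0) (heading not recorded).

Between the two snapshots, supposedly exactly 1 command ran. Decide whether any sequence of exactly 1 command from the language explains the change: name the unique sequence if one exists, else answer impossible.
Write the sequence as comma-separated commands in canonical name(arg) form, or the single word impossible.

start: at (4,1), heading south
step 1 (move(1)): at (4,0), heading south
no other 1-command option fits: unique.

move(1)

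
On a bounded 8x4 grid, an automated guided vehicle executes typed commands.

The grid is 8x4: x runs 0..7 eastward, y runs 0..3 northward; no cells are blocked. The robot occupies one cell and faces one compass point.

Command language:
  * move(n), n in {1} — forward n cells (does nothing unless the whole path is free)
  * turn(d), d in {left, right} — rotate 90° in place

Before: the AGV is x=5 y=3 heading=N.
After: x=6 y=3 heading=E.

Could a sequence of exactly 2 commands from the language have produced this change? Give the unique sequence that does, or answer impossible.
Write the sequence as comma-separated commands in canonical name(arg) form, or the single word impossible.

turn(right), move(1)

key: running move(1) before turn(right) would end elsewhere — order is forced
initial: x=5 y=3 heading=N
step 1 (turn(right)): x=5 y=3 heading=E
step 2 (move(1)): x=6 y=3 heading=E
no rival 2-sequence matches.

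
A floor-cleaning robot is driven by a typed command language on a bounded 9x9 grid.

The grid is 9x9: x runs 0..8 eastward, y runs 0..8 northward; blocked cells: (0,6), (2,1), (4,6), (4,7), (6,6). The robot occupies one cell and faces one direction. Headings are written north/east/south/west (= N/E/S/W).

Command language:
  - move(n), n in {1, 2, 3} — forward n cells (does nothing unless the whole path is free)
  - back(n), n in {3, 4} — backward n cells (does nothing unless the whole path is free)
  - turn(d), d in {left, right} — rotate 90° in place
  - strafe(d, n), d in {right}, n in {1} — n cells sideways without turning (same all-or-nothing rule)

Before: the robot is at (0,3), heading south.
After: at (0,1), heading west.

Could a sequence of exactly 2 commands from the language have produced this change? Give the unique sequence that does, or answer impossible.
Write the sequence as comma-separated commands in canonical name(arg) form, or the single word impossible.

key: running turn(right) before move(2) would end elsewhere — order is forced
from: at (0,3), heading south
[1] after move(2): at (0,1), heading south
[2] after turn(right): at (0,1), heading west
all 64 alternatives checked — unique.

move(2), turn(right)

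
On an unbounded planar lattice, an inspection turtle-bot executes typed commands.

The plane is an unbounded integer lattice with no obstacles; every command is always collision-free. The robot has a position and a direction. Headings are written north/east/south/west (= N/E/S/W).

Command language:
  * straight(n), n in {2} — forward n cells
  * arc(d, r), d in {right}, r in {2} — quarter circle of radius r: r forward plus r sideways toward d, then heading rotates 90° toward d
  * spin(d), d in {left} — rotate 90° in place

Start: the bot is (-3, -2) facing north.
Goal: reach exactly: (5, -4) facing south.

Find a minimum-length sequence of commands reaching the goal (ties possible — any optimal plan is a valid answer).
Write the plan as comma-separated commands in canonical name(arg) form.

start: (-3, -2) facing north
[1] after arc(right, 2): (-1, 0) facing east
[2] after arc(right, 2): (1, -2) facing south
[3] after spin(left): (1, -2) facing east
[4] after straight(2): (3, -2) facing east
[5] after arc(right, 2): (5, -4) facing south
nothing shorter than 5 reaches the goal.

arc(right, 2), arc(right, 2), spin(left), straight(2), arc(right, 2)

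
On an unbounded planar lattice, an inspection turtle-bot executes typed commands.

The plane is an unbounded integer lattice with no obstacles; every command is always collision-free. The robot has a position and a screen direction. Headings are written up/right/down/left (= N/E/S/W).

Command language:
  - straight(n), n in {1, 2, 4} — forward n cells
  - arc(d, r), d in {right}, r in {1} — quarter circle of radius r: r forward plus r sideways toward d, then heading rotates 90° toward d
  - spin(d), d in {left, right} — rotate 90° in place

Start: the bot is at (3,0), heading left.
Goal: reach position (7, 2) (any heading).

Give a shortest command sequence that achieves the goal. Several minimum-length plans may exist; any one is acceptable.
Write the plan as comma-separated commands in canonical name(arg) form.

arc(right, 1), arc(right, 1), straight(4)

from: at (3,0), heading left
1. arc(right, 1) → at (2,1), heading up
2. arc(right, 1) → at (3,2), heading right
3. straight(4) → at (7,2), heading right
nothing shorter than 3 reaches the goal.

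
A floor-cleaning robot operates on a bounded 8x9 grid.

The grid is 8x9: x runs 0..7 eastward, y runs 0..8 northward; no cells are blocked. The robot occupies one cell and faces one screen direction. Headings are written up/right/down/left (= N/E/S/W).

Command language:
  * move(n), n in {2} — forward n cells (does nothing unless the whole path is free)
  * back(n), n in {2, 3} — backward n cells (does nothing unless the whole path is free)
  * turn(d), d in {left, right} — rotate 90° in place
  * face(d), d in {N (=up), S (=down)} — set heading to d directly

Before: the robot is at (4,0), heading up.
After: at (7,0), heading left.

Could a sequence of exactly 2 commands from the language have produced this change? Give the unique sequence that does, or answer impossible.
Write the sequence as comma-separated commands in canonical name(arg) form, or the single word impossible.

key: cell and facing (now W) both changed — the 2 commands mix motion and turning
start: at (4,0), heading up
t=1 turn(left) ⇒ at (4,0), heading left
t=2 back(3) ⇒ at (7,0), heading left
all 49 alternatives checked — unique.

turn(left), back(3)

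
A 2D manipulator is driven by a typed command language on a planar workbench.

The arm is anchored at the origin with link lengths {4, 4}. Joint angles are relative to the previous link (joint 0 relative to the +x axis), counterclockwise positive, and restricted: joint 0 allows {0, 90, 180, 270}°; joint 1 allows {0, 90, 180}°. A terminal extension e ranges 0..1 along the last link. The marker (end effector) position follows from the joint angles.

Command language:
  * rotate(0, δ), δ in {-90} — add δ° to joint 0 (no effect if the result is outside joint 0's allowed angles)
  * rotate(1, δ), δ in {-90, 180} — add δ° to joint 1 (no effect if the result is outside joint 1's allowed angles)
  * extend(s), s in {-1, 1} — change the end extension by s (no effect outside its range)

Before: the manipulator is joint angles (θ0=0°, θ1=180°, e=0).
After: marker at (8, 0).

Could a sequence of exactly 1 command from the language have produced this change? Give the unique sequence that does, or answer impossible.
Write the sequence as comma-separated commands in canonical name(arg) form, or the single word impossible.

begin: joint angles (θ0=0°, θ1=180°, e=0)
t=1 rotate(1, 180) ⇒ joint angles (θ0=0°, θ1=0°, e=0)
all 5 alternatives checked — unique.

rotate(1, 180)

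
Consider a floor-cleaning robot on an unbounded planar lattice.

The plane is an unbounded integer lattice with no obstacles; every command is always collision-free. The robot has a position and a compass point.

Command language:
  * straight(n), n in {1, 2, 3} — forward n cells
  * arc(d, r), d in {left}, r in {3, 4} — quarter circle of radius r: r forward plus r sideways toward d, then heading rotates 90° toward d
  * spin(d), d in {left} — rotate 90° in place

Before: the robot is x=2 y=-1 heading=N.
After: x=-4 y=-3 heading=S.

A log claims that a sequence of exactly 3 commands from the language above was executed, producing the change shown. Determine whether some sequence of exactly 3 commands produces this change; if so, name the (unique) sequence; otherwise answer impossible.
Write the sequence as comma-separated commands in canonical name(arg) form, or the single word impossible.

arc(left, 3), arc(left, 3), straight(2)

key: running straight(2) before arc(left, 3) would end elsewhere — order is forced
t0: x=2 y=-1 heading=N
[1] after arc(left, 3): x=-1 y=2 heading=W
[2] after arc(left, 3): x=-4 y=-1 heading=S
[3] after straight(2): x=-4 y=-3 heading=S
all 216 alternatives checked — unique.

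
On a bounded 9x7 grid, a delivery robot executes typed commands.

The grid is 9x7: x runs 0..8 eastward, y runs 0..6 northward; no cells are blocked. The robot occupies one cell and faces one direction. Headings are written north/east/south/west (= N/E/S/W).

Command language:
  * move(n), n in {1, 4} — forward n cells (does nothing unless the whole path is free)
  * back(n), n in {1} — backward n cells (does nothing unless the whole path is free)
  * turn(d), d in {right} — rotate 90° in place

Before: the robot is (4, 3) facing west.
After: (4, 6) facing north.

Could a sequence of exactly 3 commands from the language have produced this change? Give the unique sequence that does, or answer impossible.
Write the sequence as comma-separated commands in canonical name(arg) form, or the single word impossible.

turn(right), back(1), move(4)

key: position moved to (4,6) AND the heading swung to N — translation plus rotation needed
begin: (4, 3) facing west
[1] after turn(right): (4, 3) facing north
[2] after back(1): (4, 2) facing north
[3] after move(4): (4, 6) facing north
no rival 3-sequence matches.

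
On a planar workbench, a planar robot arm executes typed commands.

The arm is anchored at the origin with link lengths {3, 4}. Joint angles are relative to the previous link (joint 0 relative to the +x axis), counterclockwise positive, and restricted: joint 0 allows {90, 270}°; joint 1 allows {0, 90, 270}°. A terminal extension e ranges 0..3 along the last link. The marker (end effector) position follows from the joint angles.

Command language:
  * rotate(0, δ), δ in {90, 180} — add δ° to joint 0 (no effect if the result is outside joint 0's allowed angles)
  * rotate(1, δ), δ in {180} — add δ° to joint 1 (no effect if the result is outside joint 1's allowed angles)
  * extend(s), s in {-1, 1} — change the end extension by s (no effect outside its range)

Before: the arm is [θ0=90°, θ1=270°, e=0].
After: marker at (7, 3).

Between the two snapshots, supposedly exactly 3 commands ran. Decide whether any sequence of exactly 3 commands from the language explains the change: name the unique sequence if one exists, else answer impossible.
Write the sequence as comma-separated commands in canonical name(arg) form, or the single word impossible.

extend(1), extend(1), extend(1)

begin: [θ0=90°, θ1=270°, e=0]
[1] after extend(1): [θ0=90°, θ1=270°, e=1]
[2] after extend(1): [θ0=90°, θ1=270°, e=2]
[3] after extend(1): [θ0=90°, θ1=270°, e=3]
uniquely the one of 125 3-step routes that fits.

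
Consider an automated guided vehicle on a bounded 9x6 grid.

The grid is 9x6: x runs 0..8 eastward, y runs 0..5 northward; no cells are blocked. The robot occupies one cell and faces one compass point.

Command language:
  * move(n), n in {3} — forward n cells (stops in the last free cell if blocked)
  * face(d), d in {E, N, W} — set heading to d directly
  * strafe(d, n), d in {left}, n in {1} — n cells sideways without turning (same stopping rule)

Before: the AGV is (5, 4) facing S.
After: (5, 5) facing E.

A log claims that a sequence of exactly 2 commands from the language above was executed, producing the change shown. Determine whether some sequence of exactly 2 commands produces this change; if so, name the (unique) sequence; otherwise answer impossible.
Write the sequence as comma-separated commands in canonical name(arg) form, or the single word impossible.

face(E), strafe(left, 1)

key: running strafe(left, 1) before face(E) would end elsewhere — order is forced
begin: (5, 4) facing S
[1] after face(E): (5, 4) facing E
[2] after strafe(left, 1): (5, 5) facing E
no rival 2-sequence matches.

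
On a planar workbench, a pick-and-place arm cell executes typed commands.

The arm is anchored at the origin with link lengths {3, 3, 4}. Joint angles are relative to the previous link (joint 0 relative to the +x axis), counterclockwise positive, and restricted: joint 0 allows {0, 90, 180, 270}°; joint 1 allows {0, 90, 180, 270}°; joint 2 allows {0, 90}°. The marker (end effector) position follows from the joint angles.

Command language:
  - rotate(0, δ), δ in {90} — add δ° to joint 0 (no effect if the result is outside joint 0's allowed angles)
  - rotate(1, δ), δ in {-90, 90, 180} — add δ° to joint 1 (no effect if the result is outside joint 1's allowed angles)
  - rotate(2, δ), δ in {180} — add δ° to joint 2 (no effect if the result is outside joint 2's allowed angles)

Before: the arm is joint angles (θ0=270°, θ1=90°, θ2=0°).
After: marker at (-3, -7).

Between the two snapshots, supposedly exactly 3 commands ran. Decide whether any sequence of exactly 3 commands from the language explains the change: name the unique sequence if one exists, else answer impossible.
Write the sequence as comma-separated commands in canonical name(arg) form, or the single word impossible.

initial: joint angles (θ0=270°, θ1=90°, θ2=0°)
step 1 (rotate(0, 90)): joint angles (θ0=0°, θ1=90°, θ2=0°)
step 2 (rotate(0, 90)): joint angles (θ0=90°, θ1=90°, θ2=0°)
step 3 (rotate(0, 90)): joint angles (θ0=180°, θ1=90°, θ2=0°)
no other 3-command option fits: unique.

rotate(0, 90), rotate(0, 90), rotate(0, 90)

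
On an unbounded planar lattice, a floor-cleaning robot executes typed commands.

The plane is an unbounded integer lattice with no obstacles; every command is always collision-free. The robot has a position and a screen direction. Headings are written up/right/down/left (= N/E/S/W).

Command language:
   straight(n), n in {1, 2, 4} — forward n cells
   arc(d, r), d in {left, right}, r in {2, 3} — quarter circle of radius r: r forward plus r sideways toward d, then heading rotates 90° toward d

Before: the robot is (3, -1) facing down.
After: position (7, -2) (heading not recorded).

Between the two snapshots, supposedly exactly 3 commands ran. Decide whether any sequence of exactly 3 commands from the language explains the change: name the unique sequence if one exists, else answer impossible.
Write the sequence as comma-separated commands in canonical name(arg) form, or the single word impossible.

key: order matters: swapping straight(1) and arc(left, 2) lands elsewhere
initial: (3, -1) facing down
step 1 (straight(1)): (3, -2) facing down
step 2 (arc(left, 2)): (5, -4) facing right
step 3 (arc(left, 2)): (7, -2) facing up
uniquely the one of 343 3-step routes that fits.

straight(1), arc(left, 2), arc(left, 2)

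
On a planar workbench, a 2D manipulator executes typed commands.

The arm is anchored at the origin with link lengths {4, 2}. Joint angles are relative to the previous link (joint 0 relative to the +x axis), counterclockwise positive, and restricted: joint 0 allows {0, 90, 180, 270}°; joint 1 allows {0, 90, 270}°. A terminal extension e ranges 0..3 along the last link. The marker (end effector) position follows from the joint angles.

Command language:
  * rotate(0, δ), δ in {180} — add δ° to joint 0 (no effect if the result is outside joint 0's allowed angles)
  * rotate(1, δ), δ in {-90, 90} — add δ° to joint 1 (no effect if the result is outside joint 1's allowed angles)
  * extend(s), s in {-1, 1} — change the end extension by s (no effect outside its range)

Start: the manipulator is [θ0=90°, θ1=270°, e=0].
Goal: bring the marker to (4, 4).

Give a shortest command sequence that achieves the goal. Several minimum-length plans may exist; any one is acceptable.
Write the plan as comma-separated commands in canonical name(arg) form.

t0: [θ0=90°, θ1=270°, e=0]
[1] after extend(1): [θ0=90°, θ1=270°, e=1]
[2] after extend(1): [θ0=90°, θ1=270°, e=2]
nothing shorter than 2 reaches the goal.

extend(1), extend(1)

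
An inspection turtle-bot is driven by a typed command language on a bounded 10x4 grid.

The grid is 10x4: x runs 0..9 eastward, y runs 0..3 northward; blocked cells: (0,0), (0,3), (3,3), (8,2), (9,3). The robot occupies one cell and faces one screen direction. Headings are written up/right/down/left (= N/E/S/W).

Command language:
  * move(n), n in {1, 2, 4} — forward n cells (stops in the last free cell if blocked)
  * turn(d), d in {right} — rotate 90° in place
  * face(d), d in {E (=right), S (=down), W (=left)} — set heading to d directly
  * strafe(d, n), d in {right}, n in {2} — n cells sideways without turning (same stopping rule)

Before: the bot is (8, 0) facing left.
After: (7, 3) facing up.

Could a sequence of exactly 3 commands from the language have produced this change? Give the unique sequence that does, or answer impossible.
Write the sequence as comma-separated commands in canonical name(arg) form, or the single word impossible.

key: running move(4) before move(1) would end elsewhere — order is forced
from: (8, 0) facing left
step 1 (move(1)): (7, 0) facing left
step 2 (turn(right)): (7, 0) facing up
step 3 (move(4)): (7, 3) facing up
all 512 alternatives checked — unique.

move(1), turn(right), move(4)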